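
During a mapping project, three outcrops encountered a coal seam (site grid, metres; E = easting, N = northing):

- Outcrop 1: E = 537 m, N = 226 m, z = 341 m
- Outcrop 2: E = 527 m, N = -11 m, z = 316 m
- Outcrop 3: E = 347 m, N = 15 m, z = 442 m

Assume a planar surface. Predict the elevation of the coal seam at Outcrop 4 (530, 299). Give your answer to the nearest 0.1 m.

355.6 m

Two edge vectors: Outcrop 1→Outcrop 2 = (-10, -237, -25), Outcrop 1→Outcrop 3 = (-190, -211, 101).
Normal n = (Outcrop 1→Outcrop 2) × (Outcrop 1→Outcrop 3) = (-29212, 5760, -42920).
So ∂z/∂E = −n_x/n_z = −0.68062 and ∂z/∂N = −n_y/n_z = 0.13420.
Intercept c from Outcrop 1: 341 + 365.49 − 30.33 = 676.16.
At (530, 299): z = −360.7 + 40.1 + 676.16 = 355.6 m.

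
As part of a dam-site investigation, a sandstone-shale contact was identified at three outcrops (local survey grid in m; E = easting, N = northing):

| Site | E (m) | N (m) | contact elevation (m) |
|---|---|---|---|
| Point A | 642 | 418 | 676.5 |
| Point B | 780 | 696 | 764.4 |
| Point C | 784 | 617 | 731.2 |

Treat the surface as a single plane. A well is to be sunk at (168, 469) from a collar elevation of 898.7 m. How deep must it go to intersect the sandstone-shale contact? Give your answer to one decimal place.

111.1 m

Two edge vectors: Point A→Point B = (138, 278, 87.9), Point A→Point C = (142, 199, 54.7).
Normal n = (Point A→Point B) × (Point A→Point C) = (-2285.5, 4933.2, -12014).
So ∂z/∂E = −n_x/n_z = −0.19024 and ∂z/∂N = −n_y/n_z = 0.41062.
Intercept c from Point A: 676.5 + 122.13 − 171.64 = 626.99.
At (168, 469): z_contact = −31.96 + 192.58 + 626.99 = 787.61 m.
Depth below ground = 898.7 − 787.61 = 111.1 m.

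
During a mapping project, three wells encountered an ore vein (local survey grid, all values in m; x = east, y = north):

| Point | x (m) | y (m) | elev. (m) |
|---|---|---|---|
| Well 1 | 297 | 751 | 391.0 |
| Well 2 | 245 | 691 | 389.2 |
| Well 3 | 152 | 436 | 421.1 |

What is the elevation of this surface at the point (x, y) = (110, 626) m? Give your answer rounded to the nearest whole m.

Let the plane be z = a·x + b·y + c.
Well 2−Well 1: −52a − 60b = −1.8;  Well 3−Well 1: −145a − 315b = 30.1.
Solving gives a = 0.30898, b = −0.23779.
Then c = 391 − a·297 − b·751 = 477.81.
At (110, 626): z = 34.0 − 148.9 + 477.81 = 362.9 m.

363 m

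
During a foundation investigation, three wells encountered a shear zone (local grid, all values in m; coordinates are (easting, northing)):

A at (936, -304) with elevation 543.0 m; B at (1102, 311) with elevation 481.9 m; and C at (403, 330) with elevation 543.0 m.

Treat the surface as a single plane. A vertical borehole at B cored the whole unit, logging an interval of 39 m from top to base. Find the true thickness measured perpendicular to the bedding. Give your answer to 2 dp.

38.74 m

Two edge vectors: A→B = (166, 615, -61.1), A→C = (-533, 634, 0).
Normal n = (A→B) × (A→C) = (38737.4, 32566.3, 433039).
So ∂z/∂E = −n_x/n_z = −0.08945 and ∂z/∂N = −n_y/n_z = −0.07520.
|∇z| = √(a²+b²) = 0.11687, so dip δ = arctan(0.11687) = 6.67°.
True thickness = vertical thickness × cos δ = 39 × cos 6.67° = 38.74 m.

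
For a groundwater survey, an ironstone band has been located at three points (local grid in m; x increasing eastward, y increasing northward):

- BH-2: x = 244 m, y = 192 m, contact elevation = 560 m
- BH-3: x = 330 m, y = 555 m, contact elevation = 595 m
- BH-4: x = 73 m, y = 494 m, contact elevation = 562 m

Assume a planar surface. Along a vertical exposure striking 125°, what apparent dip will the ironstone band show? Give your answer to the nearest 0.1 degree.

2.9°

Let the plane be z = a·x + b·y + c.
BH-3−BH-2: 86a + 363b = 35;  BH-4−BH-2: −171a + 302b = 2.
Solving gives a = 0.11181, b = 0.06993.
Unit vector along 125° is (sin 125°, cos 125°) = (0.8192, -0.5736).
Slope in that direction = a·(0.8192) + b·(-0.5736) = 0.05148.
Apparent dip = arctan|0.05148| = 2.9° (true dip is 7.5°, so apparent ≤ true as expected).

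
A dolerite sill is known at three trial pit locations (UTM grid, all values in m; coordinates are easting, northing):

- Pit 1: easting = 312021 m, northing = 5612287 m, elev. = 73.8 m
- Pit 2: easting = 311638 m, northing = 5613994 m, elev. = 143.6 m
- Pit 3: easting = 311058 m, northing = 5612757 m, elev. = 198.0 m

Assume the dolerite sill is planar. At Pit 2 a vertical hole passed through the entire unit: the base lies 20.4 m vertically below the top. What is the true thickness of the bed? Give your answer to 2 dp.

20.25 m

Two edge vectors: Pit 1→Pit 2 = (-383, 1707, 69.8), Pit 1→Pit 3 = (-963, 470, 124.2).
Normal n = (Pit 1→Pit 2) × (Pit 1→Pit 3) = (179203.4, -19648.8, 1463831).
So ∂z/∂easting = −n_x/n_z = −0.12242 and ∂z/∂northing = −n_y/n_z = 0.01342.
|∇z| = √(a²+b²) = 0.12315, so dip δ = arctan(0.12315) = 7.02°.
True thickness = vertical thickness × cos δ = 20.4 × cos 7.02° = 20.25 m.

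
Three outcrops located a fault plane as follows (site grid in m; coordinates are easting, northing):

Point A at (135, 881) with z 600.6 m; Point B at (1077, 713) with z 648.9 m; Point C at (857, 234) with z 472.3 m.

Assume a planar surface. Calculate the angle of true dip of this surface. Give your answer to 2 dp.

Let the plane be z = a·easting + b·northing + c.
Point B−Point A: 942a − 168b = 48.3;  Point C−Point A: 722a − 647b = −128.3.
Solving gives a = 0.10817, b = 0.31900.
Gradient magnitude |∇z| = √(a² + b²) = √(0.01170 + 0.10176) = 0.33684.
True dip = arctan(0.33684) = 18.62°, dipping toward SSW (azimuth ≈ 199°).

18.62°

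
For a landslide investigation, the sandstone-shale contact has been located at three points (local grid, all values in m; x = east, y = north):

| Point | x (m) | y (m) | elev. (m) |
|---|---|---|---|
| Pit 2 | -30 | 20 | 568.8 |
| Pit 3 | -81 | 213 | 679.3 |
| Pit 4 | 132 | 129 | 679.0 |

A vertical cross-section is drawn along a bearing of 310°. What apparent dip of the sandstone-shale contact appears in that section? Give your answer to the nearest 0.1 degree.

12.3°

Let the plane be z = a·x + b·y + c.
Pit 3−Pit 2: −51a + 193b = 110.5;  Pit 4−Pit 2: 162a + 109b = 110.2.
Solving gives a = 0.25048, b = 0.63873.
Unit vector along 310° is (sin 310°, cos 310°) = (-0.7660, 0.6428).
Slope in that direction = a·(-0.7660) + b·(0.6428) = 0.21868.
Apparent dip = arctan|0.21868| = 12.3° (true dip is 34.5°, so apparent ≤ true as expected).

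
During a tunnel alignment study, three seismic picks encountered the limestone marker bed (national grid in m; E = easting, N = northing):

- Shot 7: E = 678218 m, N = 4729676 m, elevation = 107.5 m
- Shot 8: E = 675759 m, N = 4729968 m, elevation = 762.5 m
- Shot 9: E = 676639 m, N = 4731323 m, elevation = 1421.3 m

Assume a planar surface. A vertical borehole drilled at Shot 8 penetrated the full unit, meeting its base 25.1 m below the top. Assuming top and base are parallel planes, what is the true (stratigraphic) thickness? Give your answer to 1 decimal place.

Let the plane be z = a·E + b·N + c.
Shot 8−Shot 7: −2459a + 292b = 655;  Shot 9−Shot 7: −1579a + 1647b = 1313.8.
Solving gives a = −0.19370, b = 0.61199.
|∇z| = √(a²+b²) = 0.64192, so dip δ = arctan(0.64192) = 32.70°.
True thickness = vertical thickness × cos δ = 25.1 × cos 32.70° = 21.1 m.

21.1 m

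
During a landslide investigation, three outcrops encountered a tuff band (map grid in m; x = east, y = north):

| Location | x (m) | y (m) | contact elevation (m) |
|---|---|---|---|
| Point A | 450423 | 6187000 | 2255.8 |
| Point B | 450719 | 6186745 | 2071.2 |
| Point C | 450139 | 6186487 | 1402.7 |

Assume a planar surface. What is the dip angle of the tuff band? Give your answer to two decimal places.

55.70°

Two edge vectors: Point A→Point B = (296, -255, -184.6), Point A→Point C = (-284, -513, -853.1).
Normal n = (Point A→Point B) × (Point A→Point C) = (122840.7, 304944, -224268).
So ∂z/∂x = −n_x/n_z = 0.54774 and ∂z/∂y = −n_y/n_z = 1.35973.
Gradient magnitude |∇z| = √(a² + b²) = √(0.30002 + 1.84887) = 1.46591.
True dip = arctan(1.46591) = 55.70°, dipping toward SSW (azimuth ≈ 202°).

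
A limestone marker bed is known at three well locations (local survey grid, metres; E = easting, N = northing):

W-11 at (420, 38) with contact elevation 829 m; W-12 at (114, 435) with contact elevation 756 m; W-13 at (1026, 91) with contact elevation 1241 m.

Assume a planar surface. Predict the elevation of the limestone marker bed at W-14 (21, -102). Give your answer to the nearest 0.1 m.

Let the plane be z = a·E + b·N + c.
W-12−W-11: −306a + 397b = −73;  W-13−W-11: 606a + 53b = 412.
Solving gives a = 0.651998, b = 0.318668.
Then c = 829 − a·420 − b·38 = 543.05.
At (21, -102): z = 13.7 − 32.5 + 543.05 = 524.2 m.

524.2 m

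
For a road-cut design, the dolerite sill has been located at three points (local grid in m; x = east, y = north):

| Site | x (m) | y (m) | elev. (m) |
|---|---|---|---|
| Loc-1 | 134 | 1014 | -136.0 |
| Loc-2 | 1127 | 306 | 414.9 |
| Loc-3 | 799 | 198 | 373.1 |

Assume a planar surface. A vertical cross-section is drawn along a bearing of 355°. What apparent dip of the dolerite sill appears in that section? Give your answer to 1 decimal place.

Let the plane be z = a·x + b·y + c.
Loc-2−Loc-1: 993a − 708b = 550.9;  Loc-3−Loc-1: 665a − 816b = 509.1.
Solving gives a = 0.26244, b = −0.41002.
Unit vector along 355° is (sin 355°, cos 355°) = (-0.0872, 0.9962).
Slope in that direction = a·(-0.0872) + b·(0.9962) = −0.43133.
Apparent dip = arctan|0.43133| = 23.3° (true dip is 26.0°, so apparent ≤ true as expected).

23.3°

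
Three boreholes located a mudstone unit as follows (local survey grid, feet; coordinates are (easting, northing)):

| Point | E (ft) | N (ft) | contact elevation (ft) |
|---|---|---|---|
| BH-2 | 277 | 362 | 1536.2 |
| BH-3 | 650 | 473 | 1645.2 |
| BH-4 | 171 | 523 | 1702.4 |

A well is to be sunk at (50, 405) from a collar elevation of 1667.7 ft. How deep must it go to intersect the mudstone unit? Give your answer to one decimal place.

84.6 ft

Two edge vectors: BH-2→BH-3 = (373, 111, 109), BH-2→BH-4 = (-106, 161, 166.2).
Normal n = (BH-2→BH-3) × (BH-2→BH-4) = (899.2, -73546.6, 71819).
So ∂z/∂E = −n_x/n_z = −0.01252 and ∂z/∂N = −n_y/n_z = 1.02405.
Intercept c from BH-2: 1536.2 + 3.47 − 370.71 = 1168.96.
At (50, 405): z_contact = −0.63 + 414.74 + 1168.96 = 1583.08 ft.
Depth below ground = 1667.7 − 1583.08 = 84.6 ft.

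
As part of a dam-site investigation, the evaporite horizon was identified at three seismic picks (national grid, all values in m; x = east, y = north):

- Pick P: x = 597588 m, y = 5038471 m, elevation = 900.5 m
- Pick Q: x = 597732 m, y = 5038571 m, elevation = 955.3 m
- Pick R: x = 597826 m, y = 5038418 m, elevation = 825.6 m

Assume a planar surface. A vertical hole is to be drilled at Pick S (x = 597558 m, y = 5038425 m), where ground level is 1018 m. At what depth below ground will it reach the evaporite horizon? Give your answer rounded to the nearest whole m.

148 m

Two edge vectors: Pick P→Pick Q = (144, 100, 54.8), Pick P→Pick R = (238, -53, -74.9).
Normal n = (Pick P→Pick Q) × (Pick P→Pick R) = (-4585.6, 23828, -31432).
So ∂z/∂x = −n_x/n_z = −0.14588954 and ∂z/∂y = −n_y/n_z = 0.75808094.
Intercept c from Pick P: 900.5 + 87181.84 − 3819568.81 = −3731486.48.
At (597558, 5038425): z_contact = −87177.5 + 3819533.9 − 3731486.48 = 870.0 m.
Depth below ground = 1018 − 870.0 = 148 m.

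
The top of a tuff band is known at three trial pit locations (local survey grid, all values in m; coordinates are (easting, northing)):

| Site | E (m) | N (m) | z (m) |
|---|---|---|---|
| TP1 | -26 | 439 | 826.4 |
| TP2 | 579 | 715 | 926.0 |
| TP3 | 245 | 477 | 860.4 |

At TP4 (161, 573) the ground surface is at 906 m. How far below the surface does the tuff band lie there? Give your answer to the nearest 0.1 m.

42.8 m

Two edge vectors: TP1→TP2 = (605, 276, 99.6), TP1→TP3 = (271, 38, 34).
Normal n = (TP1→TP2) × (TP1→TP3) = (5599.2, 6421.6, -51806).
So ∂z/∂E = −n_x/n_z = 0.10808 and ∂z/∂N = −n_y/n_z = 0.12395.
Intercept c from TP1: 826.4 + 2.81 − 54.42 = 774.79.
At (161, 573): z_contact = 17.40 + 71.03 + 774.79 = 863.22 m.
Depth below ground = 906 − 863.22 = 42.8 m.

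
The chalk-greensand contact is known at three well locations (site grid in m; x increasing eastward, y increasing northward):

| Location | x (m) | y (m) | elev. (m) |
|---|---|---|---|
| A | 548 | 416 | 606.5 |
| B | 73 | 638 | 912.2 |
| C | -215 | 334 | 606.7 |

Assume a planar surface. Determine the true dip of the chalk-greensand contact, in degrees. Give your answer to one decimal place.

Two edge vectors: A→B = (-475, 222, 305.7), A→C = (-763, -82, 0.2).
Normal n = (A→B) × (A→C) = (25111.8, -233154.1, 208336).
So ∂z/∂x = −n_x/n_z = −0.12054 and ∂z/∂y = −n_y/n_z = 1.11913.
Gradient magnitude |∇z| = √(a² + b²) = √(0.01453 + 1.25244) = 1.12560.
True dip = arctan(1.12560) = 48.4°, dipping toward S (azimuth ≈ 174°).

48.4°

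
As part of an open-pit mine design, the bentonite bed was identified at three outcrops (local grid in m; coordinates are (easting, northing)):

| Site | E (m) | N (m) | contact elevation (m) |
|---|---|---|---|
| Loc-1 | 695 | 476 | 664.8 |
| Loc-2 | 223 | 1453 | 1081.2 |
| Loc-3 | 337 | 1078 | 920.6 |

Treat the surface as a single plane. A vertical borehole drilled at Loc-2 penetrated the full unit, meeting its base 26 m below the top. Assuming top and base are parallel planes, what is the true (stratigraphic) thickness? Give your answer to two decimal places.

23.87 m

Let the plane be z = a·E + b·N + c.
Loc-2−Loc-1: −472a + 977b = 416.4;  Loc-3−Loc-1: −358a + 602b = 255.8.
Solving gives a = 0.01152, b = 0.43177.
|∇z| = √(a²+b²) = 0.43192, so dip δ = arctan(0.43192) = 23.36°.
True thickness = vertical thickness × cos δ = 26 × cos 23.36° = 23.87 m.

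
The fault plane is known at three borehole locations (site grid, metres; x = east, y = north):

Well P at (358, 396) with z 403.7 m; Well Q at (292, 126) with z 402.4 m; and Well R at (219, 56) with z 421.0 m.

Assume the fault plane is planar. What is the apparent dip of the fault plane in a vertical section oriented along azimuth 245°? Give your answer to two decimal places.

15.11°

Let the plane be z = a·x + b·y + c.
Well Q−Well P: −66a − 270b = −1.3;  Well R−Well P: −139a − 340b = 17.3.
Solving gives a = −0.33883, b = 0.08764.
Unit vector along 245° is (sin 245°, cos 245°) = (-0.9063, -0.4226).
Slope in that direction = a·(-0.9063) + b·(-0.4226) = 0.27005.
Apparent dip = arctan|0.27005| = 15.11° (true dip is 19.3°, so apparent ≤ true as expected).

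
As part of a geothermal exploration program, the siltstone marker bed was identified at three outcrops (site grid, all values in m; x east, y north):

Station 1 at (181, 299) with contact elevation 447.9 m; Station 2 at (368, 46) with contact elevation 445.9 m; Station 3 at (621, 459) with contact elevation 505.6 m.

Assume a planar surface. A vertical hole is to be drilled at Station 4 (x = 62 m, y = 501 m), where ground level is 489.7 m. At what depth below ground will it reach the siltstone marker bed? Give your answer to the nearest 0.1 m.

37.1 m

Let the plane be z = a·x + b·y + c.
Station 2−Station 1: 187a − 253b = −2;  Station 3−Station 1: 440a + 160b = 57.7.
Solving gives a = 0.10109, b = 0.08262.
Then c = 447.9 − a·181 − b·299 = 404.90.
At (62, 501): z_contact = 6.27 + 41.39 + 404.90 = 452.56 m.
Depth below ground = 489.7 − 452.56 = 37.1 m.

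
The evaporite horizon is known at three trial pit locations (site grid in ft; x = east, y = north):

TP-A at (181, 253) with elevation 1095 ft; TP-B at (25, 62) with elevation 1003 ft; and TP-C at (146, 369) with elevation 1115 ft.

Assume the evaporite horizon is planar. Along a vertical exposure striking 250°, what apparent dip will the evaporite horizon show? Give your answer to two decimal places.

Two edge vectors: TP-A→TP-B = (-156, -191, -92), TP-A→TP-C = (-35, 116, 20).
Normal n = (TP-A→TP-B) × (TP-A→TP-C) = (6852, 6340, -24781).
So ∂z/∂x = −n_x/n_z = 0.27650 and ∂z/∂y = −n_y/n_z = 0.25584.
Unit vector along 250° is (sin 250°, cos 250°) = (-0.9397, -0.3420).
Slope in that direction = a·(-0.9397) + b·(-0.3420) = −0.34733.
Apparent dip = arctan|0.34733| = 19.15° (true dip is 20.6°, so apparent ≤ true as expected).

19.15°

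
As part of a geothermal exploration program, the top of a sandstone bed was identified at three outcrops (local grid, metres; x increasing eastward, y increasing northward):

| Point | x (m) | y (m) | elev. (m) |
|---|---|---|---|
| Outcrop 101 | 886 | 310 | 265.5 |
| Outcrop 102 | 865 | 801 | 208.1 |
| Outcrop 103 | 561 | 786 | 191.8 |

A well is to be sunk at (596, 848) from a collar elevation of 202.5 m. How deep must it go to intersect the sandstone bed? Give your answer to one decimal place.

15.7 m

Let the plane be z = a·x + b·y + c.
Outcrop 102−Outcrop 101: −21a + 491b = −57.4;  Outcrop 103−Outcrop 101: −325a + 476b = −73.7.
Solving gives a = 0.05926, b = −0.11437.
Then c = 265.5 − a·886 − b·310 = 248.45.
At (596, 848): z_contact = 35.32 − 96.99 + 248.45 = 186.78 m.
Depth below ground = 202.5 − 186.78 = 15.7 m.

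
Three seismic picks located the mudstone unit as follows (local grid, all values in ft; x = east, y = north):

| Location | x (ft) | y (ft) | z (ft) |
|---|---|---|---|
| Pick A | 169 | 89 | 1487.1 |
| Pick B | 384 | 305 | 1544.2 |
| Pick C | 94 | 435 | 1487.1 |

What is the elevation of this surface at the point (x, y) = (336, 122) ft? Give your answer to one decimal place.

1525.1 ft

Two edge vectors: Pick A→Pick B = (215, 216, 57.1), Pick A→Pick C = (-75, 346, 0).
Normal n = (Pick A→Pick B) × (Pick A→Pick C) = (-19756.6, -4282.5, 90590).
So ∂z/∂x = −n_x/n_z = 0.21809 and ∂z/∂y = −n_y/n_z = 0.04727.
Intercept c from Pick A: 1487.1 − 36.86 − 4.21 = 1446.04.
At (336, 122): z = 73.3 + 5.8 + 1446.04 = 1525.1 ft.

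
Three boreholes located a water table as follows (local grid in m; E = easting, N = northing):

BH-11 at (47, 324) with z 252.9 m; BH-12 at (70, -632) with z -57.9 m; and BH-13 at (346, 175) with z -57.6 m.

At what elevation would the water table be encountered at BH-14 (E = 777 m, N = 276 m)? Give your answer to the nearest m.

Let the plane be z = a·E + b·N + c.
BH-12−BH-11: 23a − 956b = −310.8;  BH-13−BH-11: 299a − 149b = −310.5.
Solving gives a = −0.88709, b = 0.30376.
Then c = 252.9 − a·47 − b·324 = 196.17.
At (777, 276): z = −689.3 + 83.8 + 196.17 = -409.3 m.

-409 m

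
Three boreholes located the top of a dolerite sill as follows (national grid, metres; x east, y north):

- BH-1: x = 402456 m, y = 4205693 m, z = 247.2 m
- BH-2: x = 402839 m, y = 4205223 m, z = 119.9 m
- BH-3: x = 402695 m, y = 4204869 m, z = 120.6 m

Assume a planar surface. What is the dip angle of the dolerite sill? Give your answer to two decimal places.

13.51°

Let the plane be z = a·x + b·y + c.
BH-2−BH-1: 383a − 470b = −127.3;  BH-3−BH-1: 239a − 824b = −126.6.
Solving gives a = −0.22332, b = 0.08887.
Gradient magnitude |∇z| = √(a² + b²) = √(0.04987 + 0.00790) = 0.24036.
True dip = arctan(0.24036) = 13.51°, dipping toward ESE (azimuth ≈ 112°).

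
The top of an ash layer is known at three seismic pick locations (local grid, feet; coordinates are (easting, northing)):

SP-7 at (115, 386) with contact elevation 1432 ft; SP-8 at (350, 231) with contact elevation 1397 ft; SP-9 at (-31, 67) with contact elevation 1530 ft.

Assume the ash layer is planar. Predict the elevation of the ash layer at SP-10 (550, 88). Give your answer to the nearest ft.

1369 ft

Two edge vectors: SP-7→SP-8 = (235, -155, -35), SP-7→SP-9 = (-146, -319, 98).
Normal n = (SP-7→SP-8) × (SP-7→SP-9) = (-26355, -17920, -97595).
So ∂z/∂E = −n_x/n_z = −0.27004 and ∂z/∂N = −n_y/n_z = −0.18362.
Intercept c from SP-7: 1432 + 31.06 + 70.88 = 1533.93.
At (550, 88): z = −148.5 − 16.2 + 1533.93 = 1369.2 ft.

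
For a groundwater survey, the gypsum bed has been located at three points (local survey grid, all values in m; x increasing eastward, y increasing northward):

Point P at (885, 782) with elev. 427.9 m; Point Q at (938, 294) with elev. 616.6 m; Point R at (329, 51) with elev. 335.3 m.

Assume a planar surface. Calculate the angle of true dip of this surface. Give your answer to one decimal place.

33.9°

Two edge vectors: Point P→Point Q = (53, -488, 188.7), Point P→Point R = (-556, -731, -92.6).
Normal n = (Point P→Point Q) × (Point P→Point R) = (183128.5, -100009.4, -310071).
So ∂z/∂x = −n_x/n_z = 0.59060 and ∂z/∂y = −n_y/n_z = −0.32254.
Gradient magnitude |∇z| = √(a² + b²) = √(0.34881 + 0.10403) = 0.67293.
True dip = arctan(0.67293) = 33.9°, dipping toward WNW (azimuth ≈ 299°).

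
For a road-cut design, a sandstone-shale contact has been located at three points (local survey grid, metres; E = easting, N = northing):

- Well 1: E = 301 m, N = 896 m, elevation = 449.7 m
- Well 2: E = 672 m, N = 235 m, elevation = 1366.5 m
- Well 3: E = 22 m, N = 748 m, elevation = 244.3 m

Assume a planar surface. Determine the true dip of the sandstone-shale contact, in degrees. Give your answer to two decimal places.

Two edge vectors: Well 1→Well 2 = (371, -661, 916.8), Well 1→Well 3 = (-279, -148, -205.4).
Normal n = (Well 1→Well 2) × (Well 1→Well 3) = (271455.8, -179583.8, -239327).
So ∂z/∂E = −n_x/n_z = 1.13425 and ∂z/∂N = −n_y/n_z = −0.75037.
Gradient magnitude |∇z| = √(a² + b²) = √(1.28652 + 0.56306) = 1.35999.
True dip = arctan(1.35999) = 53.67°, dipping toward WNW (azimuth ≈ 303°).

53.67°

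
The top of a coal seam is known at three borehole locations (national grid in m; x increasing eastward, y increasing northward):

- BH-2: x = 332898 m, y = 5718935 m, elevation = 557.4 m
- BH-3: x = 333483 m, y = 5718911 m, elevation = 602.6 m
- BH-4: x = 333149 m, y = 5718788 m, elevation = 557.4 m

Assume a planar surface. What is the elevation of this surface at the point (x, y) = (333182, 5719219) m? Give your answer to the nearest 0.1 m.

621.3 m

Two edge vectors: BH-2→BH-3 = (585, -24, 45.2), BH-2→BH-4 = (251, -147, 0).
Normal n = (BH-2→BH-3) × (BH-2→BH-4) = (6644.4, 11345.2, -79971).
So ∂z/∂x = −n_x/n_z = 0.083085118 and ∂z/∂y = −n_y/n_z = 0.141866427.
Intercept c from BH-2: 557.4 − 27658.87 − 811324.87 = −838426.34.
At (333182, 5719219): z = 27682.5 + 811365.2 − 838426.34 = 621.3 m.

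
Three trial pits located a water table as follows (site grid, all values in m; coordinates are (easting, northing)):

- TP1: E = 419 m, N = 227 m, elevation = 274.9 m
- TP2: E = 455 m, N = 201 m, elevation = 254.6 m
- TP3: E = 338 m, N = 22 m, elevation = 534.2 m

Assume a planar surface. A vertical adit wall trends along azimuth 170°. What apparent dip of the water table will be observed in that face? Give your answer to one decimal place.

30.9°

Let the plane be z = a·E + b·N + c.
TP2−TP1: 36a − 26b = −20.3;  TP3−TP1: −81a − 205b = 259.3.
Solving gives a = −1.14941, b = −0.81072.
Unit vector along 170° is (sin 170°, cos 170°) = (0.1736, -0.9848).
Slope in that direction = a·(0.1736) + b·(-0.9848) = 0.59881.
Apparent dip = arctan|0.59881| = 30.9° (true dip is 54.6°, so apparent ≤ true as expected).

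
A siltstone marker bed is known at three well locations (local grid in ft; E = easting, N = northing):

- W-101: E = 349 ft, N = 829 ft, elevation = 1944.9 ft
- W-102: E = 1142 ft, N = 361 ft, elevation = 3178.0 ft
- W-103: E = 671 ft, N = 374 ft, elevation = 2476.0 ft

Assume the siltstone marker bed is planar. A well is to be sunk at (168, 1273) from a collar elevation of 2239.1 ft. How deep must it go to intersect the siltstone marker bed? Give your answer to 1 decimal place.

Let the plane be z = a·E + b·N + c.
W-102−W-101: 793a − 468b = 1233.1;  W-103−W-101: 322a − 455b = 531.1.
Solving gives a = 1.487280, b = −0.114716.
Then c = 1944.9 − a·349 − b·829 = 1520.94.
At (168, 1273): z_contact = 249.86 − 146.03 + 1520.94 = 1624.77 ft.
Depth below ground = 2239.1 − 1624.77 = 614.3 ft.

614.3 ft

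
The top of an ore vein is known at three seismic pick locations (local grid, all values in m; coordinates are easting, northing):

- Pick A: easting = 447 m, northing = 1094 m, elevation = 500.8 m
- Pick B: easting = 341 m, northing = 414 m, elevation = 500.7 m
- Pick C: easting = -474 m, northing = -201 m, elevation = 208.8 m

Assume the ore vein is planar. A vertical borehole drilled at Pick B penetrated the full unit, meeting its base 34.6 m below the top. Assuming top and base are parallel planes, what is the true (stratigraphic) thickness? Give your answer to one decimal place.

Let the plane be z = a·easting + b·northing + c.
Pick B−Pick A: −106a − 680b = −0.1;  Pick C−Pick A: −921a − 1295b = −292.
Solving gives a = 0.40578, b = −0.06311.
|∇z| = √(a²+b²) = 0.41066, so dip δ = arctan(0.41066) = 22.33°.
True thickness = vertical thickness × cos δ = 34.6 × cos 22.33° = 32.0 m.

32.0 m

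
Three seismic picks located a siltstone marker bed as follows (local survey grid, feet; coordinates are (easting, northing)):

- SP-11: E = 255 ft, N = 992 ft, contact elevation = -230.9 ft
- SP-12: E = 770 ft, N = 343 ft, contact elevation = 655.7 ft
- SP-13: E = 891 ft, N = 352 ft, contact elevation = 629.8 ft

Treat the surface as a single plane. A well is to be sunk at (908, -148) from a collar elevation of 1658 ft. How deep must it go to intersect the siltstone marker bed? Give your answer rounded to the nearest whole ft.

305 ft

Two edge vectors: SP-11→SP-12 = (515, -649, 886.6), SP-11→SP-13 = (636, -640, 860.7).
Normal n = (SP-11→SP-12) × (SP-11→SP-13) = (8829.7, 120617.1, 83164).
So ∂z/∂E = −n_x/n_z = −0.10617 and ∂z/∂N = −n_y/n_z = −1.45035.
Intercept c from SP-11: -230.9 + 27.07 + 1438.75 = 1234.92.
At (908, -148): z_contact = −96.4 + 214.7 + 1234.92 = 1353.2 ft.
Depth below ground = 1658 − 1353.2 = 305 ft.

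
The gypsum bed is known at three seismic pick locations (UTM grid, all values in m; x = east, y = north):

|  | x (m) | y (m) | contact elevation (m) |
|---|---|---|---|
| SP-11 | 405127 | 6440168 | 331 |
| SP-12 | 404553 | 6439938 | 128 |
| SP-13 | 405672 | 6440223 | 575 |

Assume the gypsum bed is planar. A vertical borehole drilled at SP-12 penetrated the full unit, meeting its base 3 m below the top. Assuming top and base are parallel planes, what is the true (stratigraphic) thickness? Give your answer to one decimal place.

Two edge vectors: SP-11→SP-12 = (-574, -230, -203), SP-11→SP-13 = (545, 55, 244).
Normal n = (SP-11→SP-12) × (SP-11→SP-13) = (-44955, 29421, 93780).
So ∂z/∂x = −n_x/n_z = 0.47937 and ∂z/∂y = −n_y/n_z = −0.31372.
|∇z| = √(a²+b²) = 0.57290, so dip δ = arctan(0.57290) = 29.81°.
True thickness = vertical thickness × cos δ = 3 × cos 29.81° = 2.6 m.

2.6 m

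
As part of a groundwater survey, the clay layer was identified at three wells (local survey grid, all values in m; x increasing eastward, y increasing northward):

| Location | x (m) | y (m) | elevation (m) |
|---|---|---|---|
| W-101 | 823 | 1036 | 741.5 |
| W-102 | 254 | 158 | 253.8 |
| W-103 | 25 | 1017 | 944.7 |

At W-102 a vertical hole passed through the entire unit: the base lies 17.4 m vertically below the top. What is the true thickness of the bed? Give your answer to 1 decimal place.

Let the plane be z = a·x + b·y + c.
W-102−W-101: −569a − 878b = −487.7;  W-103−W-101: −798a − 19b = 203.2.
Solving gives a = −0.27206, b = 0.73178.
|∇z| = √(a²+b²) = 0.78072, so dip δ = arctan(0.78072) = 37.98°.
True thickness = vertical thickness × cos δ = 17.4 × cos 37.98° = 13.7 m.

13.7 m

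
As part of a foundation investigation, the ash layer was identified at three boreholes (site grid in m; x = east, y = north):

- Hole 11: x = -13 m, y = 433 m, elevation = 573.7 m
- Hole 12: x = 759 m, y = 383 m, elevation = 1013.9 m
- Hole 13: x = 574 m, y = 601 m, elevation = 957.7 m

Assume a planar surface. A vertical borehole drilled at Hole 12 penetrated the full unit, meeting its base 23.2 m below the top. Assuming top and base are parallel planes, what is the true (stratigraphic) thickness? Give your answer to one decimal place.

19.6 m

Two edge vectors: Hole 11→Hole 12 = (772, -50, 440.2), Hole 11→Hole 13 = (587, 168, 384).
Normal n = (Hole 11→Hole 12) × (Hole 11→Hole 13) = (-93153.6, -38050.6, 159046).
So ∂z/∂x = −n_x/n_z = 0.58570 and ∂z/∂y = −n_y/n_z = 0.23924.
|∇z| = √(a²+b²) = 0.63268, so dip δ = arctan(0.63268) = 32.32°.
True thickness = vertical thickness × cos δ = 23.2 × cos 32.32° = 19.6 m.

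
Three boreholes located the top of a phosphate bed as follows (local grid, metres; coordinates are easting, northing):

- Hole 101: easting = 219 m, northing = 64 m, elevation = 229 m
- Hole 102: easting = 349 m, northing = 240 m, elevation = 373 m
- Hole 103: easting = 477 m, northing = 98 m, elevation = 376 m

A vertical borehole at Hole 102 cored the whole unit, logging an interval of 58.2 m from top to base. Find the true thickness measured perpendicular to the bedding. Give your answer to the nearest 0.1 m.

48.2 m

Let the plane be z = a·easting + b·northing + c.
Hole 102−Hole 101: 130a + 176b = 144;  Hole 103−Hole 101: 258a + 34b = 147.
Solving gives a = 0.51176, b = 0.44018.
|∇z| = √(a²+b²) = 0.67502, so dip δ = arctan(0.67502) = 34.02°.
True thickness = vertical thickness × cos δ = 58.2 × cos 34.02° = 48.2 m.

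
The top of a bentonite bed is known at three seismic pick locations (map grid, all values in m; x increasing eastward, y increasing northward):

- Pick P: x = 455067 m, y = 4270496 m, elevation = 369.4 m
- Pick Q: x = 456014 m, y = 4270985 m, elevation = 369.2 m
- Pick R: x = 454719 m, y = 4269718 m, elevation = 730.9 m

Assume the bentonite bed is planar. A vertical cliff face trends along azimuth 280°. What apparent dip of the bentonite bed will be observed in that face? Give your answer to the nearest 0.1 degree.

22.4°

Two edge vectors: Pick P→Pick Q = (947, 489, -0.2), Pick P→Pick R = (-348, -778, 361.5).
Normal n = (Pick P→Pick Q) × (Pick P→Pick R) = (176617.9, -342270.9, -566594).
So ∂z/∂x = −n_x/n_z = 0.31172 and ∂z/∂y = −n_y/n_z = −0.60408.
Unit vector along 280° is (sin 280°, cos 280°) = (-0.9848, 0.1736).
Slope in that direction = a·(-0.9848) + b·(0.1736) = −0.41188.
Apparent dip = arctan|0.41188| = 22.4° (true dip is 34.2°, so apparent ≤ true as expected).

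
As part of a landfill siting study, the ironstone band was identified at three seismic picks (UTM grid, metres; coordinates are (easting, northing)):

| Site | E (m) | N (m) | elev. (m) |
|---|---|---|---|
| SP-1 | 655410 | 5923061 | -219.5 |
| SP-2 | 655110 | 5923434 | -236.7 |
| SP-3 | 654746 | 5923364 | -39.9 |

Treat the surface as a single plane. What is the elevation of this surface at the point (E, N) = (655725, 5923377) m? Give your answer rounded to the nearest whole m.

Two edge vectors: SP-1→SP-2 = (-300, 373, -17.2), SP-1→SP-3 = (-664, 303, 179.6).
Normal n = (SP-1→SP-2) × (SP-1→SP-3) = (72202.4, 65300.8, 156772).
So ∂z/∂E = −n_x/n_z = −0.46055673 and ∂z/∂N = −n_y/n_z = −0.41653356.
Intercept c from SP-1: -219.5 + 301853.49 + 2467153.71 = 2768787.70.
At (655725, 5923377): z = −301998.6 − 2467285.3 + 2768787.70 = -496.2 m.

-496 m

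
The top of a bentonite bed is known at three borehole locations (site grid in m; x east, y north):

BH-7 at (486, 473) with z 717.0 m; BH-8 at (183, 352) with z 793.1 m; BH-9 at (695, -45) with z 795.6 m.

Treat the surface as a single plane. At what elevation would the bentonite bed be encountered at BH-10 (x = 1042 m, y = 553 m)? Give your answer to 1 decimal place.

Two edge vectors: BH-7→BH-8 = (-303, -121, 76.1), BH-7→BH-9 = (209, -518, 78.6).
Normal n = (BH-7→BH-8) × (BH-7→BH-9) = (29909.2, 39720.7, 182243).
So ∂z/∂x = −n_x/n_z = −0.164117 and ∂z/∂y = −n_y/n_z = −0.217955.
Intercept c from BH-7: 717 + 79.76 + 103.09 = 899.85.
At (1042, 553): z = −171.0 − 120.5 + 899.85 = 608.3 m.

608.3 m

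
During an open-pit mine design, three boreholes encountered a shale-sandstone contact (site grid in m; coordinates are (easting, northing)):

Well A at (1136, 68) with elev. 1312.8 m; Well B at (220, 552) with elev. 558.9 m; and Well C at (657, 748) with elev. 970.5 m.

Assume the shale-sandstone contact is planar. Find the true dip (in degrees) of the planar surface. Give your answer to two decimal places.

41.85°

Two edge vectors: Well A→Well B = (-916, 484, -753.9), Well A→Well C = (-479, 680, -342.3).
Normal n = (Well A→Well B) × (Well A→Well C) = (346978.8, 47571.3, -391044).
So ∂z/∂E = −n_x/n_z = 0.88731 and ∂z/∂N = −n_y/n_z = 0.12165.
Gradient magnitude |∇z| = √(a² + b²) = √(0.78733 + 0.01480) = 0.89561.
True dip = arctan(0.89561) = 41.85°, dipping toward W (azimuth ≈ 262°).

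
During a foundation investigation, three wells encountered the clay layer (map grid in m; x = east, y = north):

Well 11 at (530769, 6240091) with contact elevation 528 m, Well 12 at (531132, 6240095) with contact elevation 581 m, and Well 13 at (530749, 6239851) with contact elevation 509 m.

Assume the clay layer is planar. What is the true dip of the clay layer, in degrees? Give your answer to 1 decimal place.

Let the plane be z = a·x + b·y + c.
Well 12−Well 11: 363a + 4b = 53;  Well 13−Well 11: −20a − 240b = −19.
Solving gives a = 0.14527, b = 0.06706.
Gradient magnitude |∇z| = √(a² + b²) = √(0.02110 + 0.00450) = 0.16000.
True dip = arctan(0.16000) = 9.1°, dipping toward WSW (azimuth ≈ 245°).

9.1°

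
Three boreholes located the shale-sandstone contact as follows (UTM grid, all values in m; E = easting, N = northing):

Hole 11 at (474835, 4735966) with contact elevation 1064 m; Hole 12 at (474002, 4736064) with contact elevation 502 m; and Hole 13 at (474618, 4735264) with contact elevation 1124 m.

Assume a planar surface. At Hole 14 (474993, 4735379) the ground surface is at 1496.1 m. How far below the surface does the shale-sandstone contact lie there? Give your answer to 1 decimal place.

Let the plane be z = a·E + b·N + c.
Hole 12−Hole 11: −833a + 98b = −562;  Hole 13−Hole 11: −217a − 702b = 60.
Solving gives a = 0.641292869, b = −0.283704491.
Then c = 1064 − a·474835 − b·4735966 = 1040170.52.
At (474993, 4735379): z_contact = 304609.62 − 1343448.29 + 1040170.52 = 1331.86 m.
Depth below ground = 1496.1 − 1331.86 = 164.2 m.

164.2 m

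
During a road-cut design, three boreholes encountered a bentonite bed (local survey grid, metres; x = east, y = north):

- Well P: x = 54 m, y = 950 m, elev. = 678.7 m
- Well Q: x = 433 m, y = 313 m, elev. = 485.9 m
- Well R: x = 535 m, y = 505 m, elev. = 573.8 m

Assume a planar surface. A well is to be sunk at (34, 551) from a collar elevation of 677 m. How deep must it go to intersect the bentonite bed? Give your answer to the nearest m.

155 m

Two edge vectors: Well P→Well Q = (379, -637, -192.8), Well P→Well R = (481, -445, -104.9).
Normal n = (Well P→Well Q) × (Well P→Well R) = (-18974.7, -52979.7, 137742).
So ∂z/∂x = −n_x/n_z = 0.13776 and ∂z/∂y = −n_y/n_z = 0.38463.
Intercept c from Well P: 678.7 − 7.44 − 365.40 = 305.86.
At (34, 551): z_contact = 4.7 + 211.9 + 305.86 = 522.5 m.
Depth below ground = 677 − 522.5 = 155 m.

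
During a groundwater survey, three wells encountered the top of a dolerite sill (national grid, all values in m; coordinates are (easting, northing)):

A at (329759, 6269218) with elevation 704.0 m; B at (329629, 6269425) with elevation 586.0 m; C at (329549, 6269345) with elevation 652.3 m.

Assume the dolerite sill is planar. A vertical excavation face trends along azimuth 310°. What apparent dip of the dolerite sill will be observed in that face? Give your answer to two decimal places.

17.16°

Two edge vectors: A→B = (-130, 207, -118), A→C = (-210, 127, -51.7).
Normal n = (A→B) × (A→C) = (4284.1, 18059, 26960).
So ∂z/∂E = −n_x/n_z = −0.15891 and ∂z/∂N = −n_y/n_z = −0.66984.
Unit vector along 310° is (sin 310°, cos 310°) = (-0.7660, 0.6428).
Slope in that direction = a·(-0.7660) + b·(0.6428) = −0.30884.
Apparent dip = arctan|0.30884| = 17.16° (true dip is 34.5°, so apparent ≤ true as expected).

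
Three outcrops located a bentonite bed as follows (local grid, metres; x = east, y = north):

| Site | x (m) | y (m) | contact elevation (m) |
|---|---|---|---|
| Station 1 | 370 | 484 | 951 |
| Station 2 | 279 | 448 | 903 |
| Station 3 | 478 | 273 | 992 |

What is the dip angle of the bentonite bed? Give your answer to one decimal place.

Let the plane be z = a·x + b·y + c.
Station 2−Station 1: −91a − 36b = −48;  Station 3−Station 1: 108a − 211b = 41.
Solving gives a = 0.50258, b = 0.06293.
Gradient magnitude |∇z| = √(a² + b²) = √(0.25258 + 0.00396) = 0.50650.
True dip = arctan(0.50650) = 26.9°, dipping toward W (azimuth ≈ 263°).

26.9°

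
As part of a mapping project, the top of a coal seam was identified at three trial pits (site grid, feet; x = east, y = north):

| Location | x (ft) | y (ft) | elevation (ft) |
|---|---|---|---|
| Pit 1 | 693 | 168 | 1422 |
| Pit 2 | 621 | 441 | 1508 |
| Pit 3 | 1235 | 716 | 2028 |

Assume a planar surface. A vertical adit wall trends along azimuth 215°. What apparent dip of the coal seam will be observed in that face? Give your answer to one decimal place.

37.1°

Two edge vectors: Pit 1→Pit 2 = (-72, 273, 86), Pit 1→Pit 3 = (542, 548, 606).
Normal n = (Pit 1→Pit 2) × (Pit 1→Pit 3) = (118310, 90244, -187422).
So ∂z/∂x = −n_x/n_z = 0.63125 and ∂z/∂y = −n_y/n_z = 0.48150.
Unit vector along 215° is (sin 215°, cos 215°) = (-0.5736, -0.8192).
Slope in that direction = a·(-0.5736) + b·(-0.8192) = −0.75649.
Apparent dip = arctan|0.75649| = 37.1° (true dip is 38.4°, so apparent ≤ true as expected).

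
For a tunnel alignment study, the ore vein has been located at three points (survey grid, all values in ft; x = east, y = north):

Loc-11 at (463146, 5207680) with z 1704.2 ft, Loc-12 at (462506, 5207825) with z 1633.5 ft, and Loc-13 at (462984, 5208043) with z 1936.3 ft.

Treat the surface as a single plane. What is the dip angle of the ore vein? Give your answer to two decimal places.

39.25°

Two edge vectors: Loc-11→Loc-12 = (-640, 145, -70.7), Loc-11→Loc-13 = (-162, 363, 232.1).
Normal n = (Loc-11→Loc-12) × (Loc-11→Loc-13) = (59318.6, 159997.4, -208830).
So ∂z/∂x = −n_x/n_z = 0.28405 and ∂z/∂y = −n_y/n_z = 0.76616.
Gradient magnitude |∇z| = √(a² + b²) = √(0.08069 + 0.58700) = 0.81712.
True dip = arctan(0.81712) = 39.25°, dipping toward SSW (azimuth ≈ 200°).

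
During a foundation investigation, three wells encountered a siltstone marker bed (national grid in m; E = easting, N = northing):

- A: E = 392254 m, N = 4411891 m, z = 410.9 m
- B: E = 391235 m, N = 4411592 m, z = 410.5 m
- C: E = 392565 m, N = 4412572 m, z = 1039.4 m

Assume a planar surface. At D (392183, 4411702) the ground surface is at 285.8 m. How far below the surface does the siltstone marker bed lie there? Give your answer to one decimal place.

54.1 m

Let the plane be z = a·E + b·N + c.
B−A: −1019a − 299b = −0.4;  C−A: 311a + 681b = 628.5.
Solving gives a = −0.312254098, b = 1.065508112.
Then c = 410.9 − a·392254 − b·4411891 = −4578011.83.
At (392183, 4411702): z_contact = −122460.75 + 4700704.27 − 4578011.83 = 231.69 m.
Depth below ground = 285.8 − 231.69 = 54.1 m.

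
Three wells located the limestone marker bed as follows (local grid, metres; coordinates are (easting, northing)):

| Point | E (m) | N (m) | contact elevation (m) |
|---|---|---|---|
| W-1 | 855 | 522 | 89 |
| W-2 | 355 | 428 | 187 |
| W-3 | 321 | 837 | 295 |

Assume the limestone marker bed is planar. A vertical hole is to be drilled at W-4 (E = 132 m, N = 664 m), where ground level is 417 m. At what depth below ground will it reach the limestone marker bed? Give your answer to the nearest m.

118 m

Let the plane be z = a·E + b·N + c.
W-2−W-1: −500a − 94b = 98;  W-3−W-1: −534a + 315b = 206.
Solving gives a = −0.24186, b = 0.24395.
Then c = 89 − a·855 − b·522 = 168.45.
At (132, 664): z_contact = −31.9 + 162.0 + 168.45 = 298.5 m.
Depth below ground = 417 − 298.5 = 118 m.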